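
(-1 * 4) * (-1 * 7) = 28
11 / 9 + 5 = 56 / 9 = 6.22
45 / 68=0.66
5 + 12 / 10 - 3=16 / 5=3.20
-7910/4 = -3955/2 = -1977.50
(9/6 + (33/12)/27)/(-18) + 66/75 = 38443/48600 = 0.79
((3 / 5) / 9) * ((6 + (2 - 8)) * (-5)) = 0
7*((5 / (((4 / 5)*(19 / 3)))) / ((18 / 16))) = 350 / 57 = 6.14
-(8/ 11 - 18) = 17.27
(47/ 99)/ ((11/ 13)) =611/ 1089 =0.56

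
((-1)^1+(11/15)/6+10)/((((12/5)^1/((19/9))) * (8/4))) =15599/3888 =4.01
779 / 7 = 111.29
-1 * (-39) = 39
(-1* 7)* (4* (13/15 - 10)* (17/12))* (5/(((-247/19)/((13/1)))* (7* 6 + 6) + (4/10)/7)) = -570605/15102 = -37.78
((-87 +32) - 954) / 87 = -11.60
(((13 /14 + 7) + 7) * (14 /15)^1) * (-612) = -42636 /5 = -8527.20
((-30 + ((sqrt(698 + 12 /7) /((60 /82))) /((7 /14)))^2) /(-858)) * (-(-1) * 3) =-372104 /20475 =-18.17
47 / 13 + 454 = 5949 / 13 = 457.62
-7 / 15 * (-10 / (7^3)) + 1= 149 / 147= 1.01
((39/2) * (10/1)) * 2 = 390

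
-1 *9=-9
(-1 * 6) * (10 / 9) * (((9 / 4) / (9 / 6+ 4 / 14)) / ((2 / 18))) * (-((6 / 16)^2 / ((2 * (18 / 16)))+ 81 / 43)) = 253071 / 1720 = 147.13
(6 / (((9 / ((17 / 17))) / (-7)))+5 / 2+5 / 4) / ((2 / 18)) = -33 / 4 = -8.25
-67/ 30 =-2.23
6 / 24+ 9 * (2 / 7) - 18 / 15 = 227 / 140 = 1.62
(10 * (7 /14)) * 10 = 50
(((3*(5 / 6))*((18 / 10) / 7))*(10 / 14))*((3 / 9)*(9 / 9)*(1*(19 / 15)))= 19 / 98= 0.19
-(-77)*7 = 539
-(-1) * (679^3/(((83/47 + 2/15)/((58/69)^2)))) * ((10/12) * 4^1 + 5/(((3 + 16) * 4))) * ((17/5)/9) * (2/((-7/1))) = -46578527625111650/1090121409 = -42727834.94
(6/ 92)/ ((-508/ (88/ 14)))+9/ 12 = 61275/ 81788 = 0.75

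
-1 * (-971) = 971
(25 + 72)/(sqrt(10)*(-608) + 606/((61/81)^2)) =-204143079704*sqrt(10)/8843696010271 - 717536620071/17687392020542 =-0.11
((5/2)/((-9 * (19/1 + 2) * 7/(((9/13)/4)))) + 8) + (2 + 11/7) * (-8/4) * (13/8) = -55151/15288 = -3.61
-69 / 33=-23 / 11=-2.09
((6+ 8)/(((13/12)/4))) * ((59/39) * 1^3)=13216/169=78.20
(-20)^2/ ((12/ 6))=200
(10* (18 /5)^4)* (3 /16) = 39366 /125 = 314.93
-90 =-90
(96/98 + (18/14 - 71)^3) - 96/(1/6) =-116411504/343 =-339392.14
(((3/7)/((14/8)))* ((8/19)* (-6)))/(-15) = 192/4655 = 0.04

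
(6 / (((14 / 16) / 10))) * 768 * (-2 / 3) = -245760 / 7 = -35108.57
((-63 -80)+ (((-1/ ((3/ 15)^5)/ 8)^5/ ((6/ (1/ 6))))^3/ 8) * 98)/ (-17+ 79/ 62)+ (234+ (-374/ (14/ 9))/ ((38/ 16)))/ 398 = 1064174422554811324549695061847388277005819476162826017275673/ 84722085147493243079884800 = 12560767605072313493049920000000000.00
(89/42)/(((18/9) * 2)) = 89/168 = 0.53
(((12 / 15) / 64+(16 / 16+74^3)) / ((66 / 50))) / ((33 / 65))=957804575 / 1584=604674.61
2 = 2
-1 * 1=-1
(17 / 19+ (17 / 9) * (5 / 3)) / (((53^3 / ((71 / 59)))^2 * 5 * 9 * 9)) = 10455034 / 16029930123574030485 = 0.00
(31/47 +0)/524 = 31/24628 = 0.00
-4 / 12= -1 / 3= -0.33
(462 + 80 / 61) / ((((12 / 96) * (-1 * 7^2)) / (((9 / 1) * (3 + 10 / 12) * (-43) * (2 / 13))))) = 51602064 / 2989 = 17263.99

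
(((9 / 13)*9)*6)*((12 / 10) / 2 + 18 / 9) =486 / 5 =97.20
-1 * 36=-36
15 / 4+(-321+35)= -1129 / 4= -282.25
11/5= 2.20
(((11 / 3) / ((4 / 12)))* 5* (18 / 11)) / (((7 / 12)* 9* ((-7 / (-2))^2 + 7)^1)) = 480 / 539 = 0.89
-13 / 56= -0.23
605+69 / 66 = 13333 / 22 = 606.05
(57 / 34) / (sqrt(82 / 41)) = 57 * sqrt(2) / 68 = 1.19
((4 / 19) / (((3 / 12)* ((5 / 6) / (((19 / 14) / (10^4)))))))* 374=1122 / 21875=0.05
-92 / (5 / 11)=-1012 / 5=-202.40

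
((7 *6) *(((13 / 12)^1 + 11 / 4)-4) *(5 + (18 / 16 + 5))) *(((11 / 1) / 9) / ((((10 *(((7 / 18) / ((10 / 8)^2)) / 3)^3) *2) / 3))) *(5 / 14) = -100362796875 / 11239424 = -8929.53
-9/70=-0.13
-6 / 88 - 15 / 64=-213 / 704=-0.30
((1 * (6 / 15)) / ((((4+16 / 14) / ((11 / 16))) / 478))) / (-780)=-18403 / 561600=-0.03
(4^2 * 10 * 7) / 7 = 160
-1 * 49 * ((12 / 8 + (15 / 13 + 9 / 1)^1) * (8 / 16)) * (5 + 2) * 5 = -519645 / 52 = -9993.17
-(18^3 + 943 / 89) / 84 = -519991 / 7476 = -69.55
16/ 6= 8/ 3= 2.67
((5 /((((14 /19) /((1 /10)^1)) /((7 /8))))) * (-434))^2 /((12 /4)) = 16999129 /768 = 22134.28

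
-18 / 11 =-1.64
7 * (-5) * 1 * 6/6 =-35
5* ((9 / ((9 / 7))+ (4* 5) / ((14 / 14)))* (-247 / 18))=-3705 / 2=-1852.50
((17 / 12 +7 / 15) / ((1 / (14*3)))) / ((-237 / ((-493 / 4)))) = 41.14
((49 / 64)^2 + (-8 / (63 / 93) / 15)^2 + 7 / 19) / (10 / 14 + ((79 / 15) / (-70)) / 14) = 715177163 / 322016256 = 2.22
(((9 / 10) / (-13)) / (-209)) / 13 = 9 / 353210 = 0.00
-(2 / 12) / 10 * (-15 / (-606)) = -1 / 2424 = -0.00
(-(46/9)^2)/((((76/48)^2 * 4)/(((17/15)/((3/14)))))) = -2014432/146205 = -13.78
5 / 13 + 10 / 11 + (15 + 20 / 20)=2473 / 143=17.29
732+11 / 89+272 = 89367 / 89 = 1004.12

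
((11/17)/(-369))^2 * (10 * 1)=0.00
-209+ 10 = -199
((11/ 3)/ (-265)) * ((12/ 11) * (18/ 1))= -72/ 265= -0.27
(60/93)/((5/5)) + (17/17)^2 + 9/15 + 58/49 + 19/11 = 430767/83545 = 5.16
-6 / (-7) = 6 / 7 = 0.86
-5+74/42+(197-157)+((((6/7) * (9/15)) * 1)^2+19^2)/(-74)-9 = 6222203/271950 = 22.88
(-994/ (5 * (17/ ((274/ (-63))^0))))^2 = 988036/ 7225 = 136.75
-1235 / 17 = -72.65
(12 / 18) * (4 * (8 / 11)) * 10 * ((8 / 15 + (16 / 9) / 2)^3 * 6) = 67108864 / 200475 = 334.75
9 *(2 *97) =1746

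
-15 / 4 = -3.75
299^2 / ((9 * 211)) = 47.08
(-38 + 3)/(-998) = 35/998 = 0.04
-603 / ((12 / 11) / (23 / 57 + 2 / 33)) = -19497 / 76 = -256.54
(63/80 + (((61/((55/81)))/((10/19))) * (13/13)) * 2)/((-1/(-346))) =260456517/2200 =118389.33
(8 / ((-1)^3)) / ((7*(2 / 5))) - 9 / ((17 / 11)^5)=-38543353 / 9938999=-3.88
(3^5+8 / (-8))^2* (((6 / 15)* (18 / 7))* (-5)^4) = 263538000 / 7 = 37648285.71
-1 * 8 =-8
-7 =-7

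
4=4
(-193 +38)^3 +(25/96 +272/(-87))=-3723877.87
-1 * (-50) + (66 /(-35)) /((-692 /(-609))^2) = 58109561 /1197160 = 48.54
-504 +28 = -476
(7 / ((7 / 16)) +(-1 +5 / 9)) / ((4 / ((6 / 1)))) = 70 / 3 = 23.33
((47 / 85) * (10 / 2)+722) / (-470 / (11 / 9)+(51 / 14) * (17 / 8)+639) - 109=-194461951 / 1830475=-106.24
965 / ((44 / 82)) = 39565 / 22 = 1798.41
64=64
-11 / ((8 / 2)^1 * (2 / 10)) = -55 / 4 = -13.75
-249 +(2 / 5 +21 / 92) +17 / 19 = -2162949 / 8740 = -247.48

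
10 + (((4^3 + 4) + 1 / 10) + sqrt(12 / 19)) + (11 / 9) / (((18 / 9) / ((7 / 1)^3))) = 2 * sqrt(57) / 19 + 12947 / 45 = 288.51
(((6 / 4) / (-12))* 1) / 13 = -1 / 104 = -0.01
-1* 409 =-409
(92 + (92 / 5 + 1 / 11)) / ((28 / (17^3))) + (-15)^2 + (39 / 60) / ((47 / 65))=354899178 / 18095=19613.11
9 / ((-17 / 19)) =-171 / 17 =-10.06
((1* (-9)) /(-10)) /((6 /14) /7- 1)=-441 /460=-0.96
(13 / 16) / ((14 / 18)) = 117 / 112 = 1.04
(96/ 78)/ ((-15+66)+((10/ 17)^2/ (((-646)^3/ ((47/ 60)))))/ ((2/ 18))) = 1246566292864/ 51654590751387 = 0.02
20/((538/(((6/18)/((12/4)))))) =10/2421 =0.00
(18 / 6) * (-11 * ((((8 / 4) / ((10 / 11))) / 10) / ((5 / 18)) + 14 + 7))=-89892 / 125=-719.14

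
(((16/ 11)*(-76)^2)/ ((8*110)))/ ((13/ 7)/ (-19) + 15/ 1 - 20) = -384104/ 205095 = -1.87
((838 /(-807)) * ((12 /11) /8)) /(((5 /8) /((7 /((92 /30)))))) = -35196 /68057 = -0.52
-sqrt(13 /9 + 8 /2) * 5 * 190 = -6650 /3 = -2216.67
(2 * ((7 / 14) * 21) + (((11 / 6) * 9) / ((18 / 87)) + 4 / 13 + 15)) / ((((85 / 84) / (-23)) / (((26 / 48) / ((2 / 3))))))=-34293 / 16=-2143.31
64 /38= 32 /19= 1.68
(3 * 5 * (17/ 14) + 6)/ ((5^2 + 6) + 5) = 113/ 168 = 0.67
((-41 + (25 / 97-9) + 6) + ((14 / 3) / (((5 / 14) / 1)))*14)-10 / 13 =2618249 / 18915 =138.42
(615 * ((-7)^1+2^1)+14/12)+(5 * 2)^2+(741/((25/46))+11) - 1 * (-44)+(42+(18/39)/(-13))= -38365421/25350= -1513.43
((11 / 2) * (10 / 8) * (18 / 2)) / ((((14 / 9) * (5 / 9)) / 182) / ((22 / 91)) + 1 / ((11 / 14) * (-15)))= -2205225 / 2324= -948.89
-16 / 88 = -2 / 11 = -0.18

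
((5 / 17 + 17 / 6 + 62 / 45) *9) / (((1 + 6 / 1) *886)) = 6893 / 1054340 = 0.01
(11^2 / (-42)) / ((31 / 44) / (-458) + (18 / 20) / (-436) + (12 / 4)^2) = -332230910 / 1037462937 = -0.32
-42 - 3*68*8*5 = -8202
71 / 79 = 0.90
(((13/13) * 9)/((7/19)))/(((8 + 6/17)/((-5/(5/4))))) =-5814/497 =-11.70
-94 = -94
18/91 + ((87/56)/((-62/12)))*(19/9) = -0.44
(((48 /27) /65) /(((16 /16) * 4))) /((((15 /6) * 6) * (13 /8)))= 32 /114075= 0.00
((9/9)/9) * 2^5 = 32/9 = 3.56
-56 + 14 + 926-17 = 867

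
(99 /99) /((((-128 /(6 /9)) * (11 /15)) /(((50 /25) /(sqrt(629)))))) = -0.00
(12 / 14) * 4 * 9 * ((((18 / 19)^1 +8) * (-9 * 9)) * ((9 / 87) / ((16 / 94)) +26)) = -2295059670 / 3857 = -595037.51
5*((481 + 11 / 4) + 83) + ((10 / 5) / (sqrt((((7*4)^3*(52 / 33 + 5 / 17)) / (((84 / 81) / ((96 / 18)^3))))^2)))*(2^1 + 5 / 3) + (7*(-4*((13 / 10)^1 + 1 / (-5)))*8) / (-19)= 455501299522391 / 160009256960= 2846.72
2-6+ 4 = 0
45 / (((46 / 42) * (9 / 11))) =1155 / 23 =50.22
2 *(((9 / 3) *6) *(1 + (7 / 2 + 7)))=414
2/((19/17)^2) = 578/361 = 1.60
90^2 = 8100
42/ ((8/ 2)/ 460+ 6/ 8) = 19320/ 349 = 55.36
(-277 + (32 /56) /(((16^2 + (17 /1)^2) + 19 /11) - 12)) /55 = -5702577 /1132285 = -5.04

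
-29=-29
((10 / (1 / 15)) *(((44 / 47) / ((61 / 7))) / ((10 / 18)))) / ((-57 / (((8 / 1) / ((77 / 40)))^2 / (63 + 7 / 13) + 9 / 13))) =-11048721480 / 22519846349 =-0.49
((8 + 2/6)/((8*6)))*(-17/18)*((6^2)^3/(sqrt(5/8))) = -3060*sqrt(10) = -9676.57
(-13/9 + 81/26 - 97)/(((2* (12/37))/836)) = -172500031/1404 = -122863.27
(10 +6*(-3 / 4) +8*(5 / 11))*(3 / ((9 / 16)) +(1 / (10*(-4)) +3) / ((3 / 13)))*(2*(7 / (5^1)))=1025703 / 2200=466.23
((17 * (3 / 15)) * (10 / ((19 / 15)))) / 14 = 255 / 133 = 1.92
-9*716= -6444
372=372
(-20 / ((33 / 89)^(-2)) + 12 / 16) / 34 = -63357 / 1077256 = -0.06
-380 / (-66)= 190 / 33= 5.76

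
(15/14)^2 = 225/196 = 1.15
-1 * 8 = -8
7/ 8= 0.88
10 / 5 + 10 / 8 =13 / 4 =3.25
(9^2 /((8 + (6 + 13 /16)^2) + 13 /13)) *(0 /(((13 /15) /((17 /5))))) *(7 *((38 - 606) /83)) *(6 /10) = 0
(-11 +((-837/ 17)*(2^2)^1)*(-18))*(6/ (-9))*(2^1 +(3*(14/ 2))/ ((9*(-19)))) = -4422.59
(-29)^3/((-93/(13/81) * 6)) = 317057/45198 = 7.01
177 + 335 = 512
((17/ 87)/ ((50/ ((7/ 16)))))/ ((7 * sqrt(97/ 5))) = 0.00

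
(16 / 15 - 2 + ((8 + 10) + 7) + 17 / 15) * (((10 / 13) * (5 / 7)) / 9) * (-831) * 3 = -49860 / 13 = -3835.38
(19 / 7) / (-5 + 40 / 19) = -361 / 385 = -0.94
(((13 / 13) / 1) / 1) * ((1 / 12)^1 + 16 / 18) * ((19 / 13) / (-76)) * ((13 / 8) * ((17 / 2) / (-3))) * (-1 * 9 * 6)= -595 / 128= -4.65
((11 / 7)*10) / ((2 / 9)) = 495 / 7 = 70.71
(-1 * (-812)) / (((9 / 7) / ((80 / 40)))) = 11368 / 9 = 1263.11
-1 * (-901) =901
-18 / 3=-6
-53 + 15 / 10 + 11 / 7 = -699 / 14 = -49.93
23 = 23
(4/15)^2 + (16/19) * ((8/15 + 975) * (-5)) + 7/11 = -193122331/47025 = -4106.80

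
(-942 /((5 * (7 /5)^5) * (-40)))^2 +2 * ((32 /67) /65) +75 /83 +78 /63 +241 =243.92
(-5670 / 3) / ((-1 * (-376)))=-945 / 188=-5.03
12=12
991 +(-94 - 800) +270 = 367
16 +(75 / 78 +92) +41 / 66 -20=38431 / 429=89.58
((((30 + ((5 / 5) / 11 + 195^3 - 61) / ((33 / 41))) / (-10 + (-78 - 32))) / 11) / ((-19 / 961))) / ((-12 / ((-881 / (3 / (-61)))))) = -34541194283464309 / 65549088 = -526951561.61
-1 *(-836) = 836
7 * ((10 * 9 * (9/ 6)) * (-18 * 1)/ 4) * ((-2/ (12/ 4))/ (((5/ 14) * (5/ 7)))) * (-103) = -5723298/ 5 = -1144659.60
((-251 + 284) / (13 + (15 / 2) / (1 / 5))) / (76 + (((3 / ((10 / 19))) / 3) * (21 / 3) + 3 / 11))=0.01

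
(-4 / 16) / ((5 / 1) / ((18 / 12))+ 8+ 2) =-0.02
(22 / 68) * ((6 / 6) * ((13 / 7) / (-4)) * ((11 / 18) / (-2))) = 1573 / 34272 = 0.05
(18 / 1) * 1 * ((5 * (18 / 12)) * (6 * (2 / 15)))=108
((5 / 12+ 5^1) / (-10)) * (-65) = 845 / 24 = 35.21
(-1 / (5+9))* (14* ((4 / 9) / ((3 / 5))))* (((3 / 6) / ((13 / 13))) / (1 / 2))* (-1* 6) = 40 / 9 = 4.44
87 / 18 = 29 / 6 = 4.83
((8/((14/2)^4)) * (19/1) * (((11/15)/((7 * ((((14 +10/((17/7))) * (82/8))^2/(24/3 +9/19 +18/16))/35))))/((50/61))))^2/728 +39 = 3023261975341635610082765521/77519537829255745002780000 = 39.00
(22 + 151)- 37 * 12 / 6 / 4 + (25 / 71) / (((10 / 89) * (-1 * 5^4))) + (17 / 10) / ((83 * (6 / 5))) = 1365809303 / 8839500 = 154.51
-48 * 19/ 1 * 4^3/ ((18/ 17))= -165376/ 3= -55125.33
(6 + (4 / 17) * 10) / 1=142 / 17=8.35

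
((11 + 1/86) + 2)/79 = 1119/6794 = 0.16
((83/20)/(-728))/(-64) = 83/931840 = 0.00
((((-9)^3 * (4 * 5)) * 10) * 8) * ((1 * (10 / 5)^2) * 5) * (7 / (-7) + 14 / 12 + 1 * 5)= -120528000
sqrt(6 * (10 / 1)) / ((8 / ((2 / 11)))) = sqrt(15) / 22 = 0.18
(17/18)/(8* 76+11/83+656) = 1411/1888614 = 0.00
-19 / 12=-1.58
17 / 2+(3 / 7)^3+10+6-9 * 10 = -44879 / 686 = -65.42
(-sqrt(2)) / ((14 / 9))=-9* sqrt(2) / 14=-0.91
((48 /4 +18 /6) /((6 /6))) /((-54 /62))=-155 /9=-17.22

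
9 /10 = 0.90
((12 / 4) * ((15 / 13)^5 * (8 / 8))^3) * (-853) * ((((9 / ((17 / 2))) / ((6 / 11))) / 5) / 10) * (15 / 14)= -910.64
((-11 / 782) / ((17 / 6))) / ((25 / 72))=-0.01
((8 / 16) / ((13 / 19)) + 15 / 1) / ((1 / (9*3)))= 11043 / 26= 424.73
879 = 879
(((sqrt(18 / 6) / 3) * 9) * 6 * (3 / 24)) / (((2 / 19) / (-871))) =-148941 * sqrt(3) / 8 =-32246.67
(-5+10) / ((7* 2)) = 0.36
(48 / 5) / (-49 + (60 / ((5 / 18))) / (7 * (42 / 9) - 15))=-2544 / 9745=-0.26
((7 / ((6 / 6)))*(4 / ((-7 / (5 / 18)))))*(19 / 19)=-10 / 9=-1.11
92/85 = 1.08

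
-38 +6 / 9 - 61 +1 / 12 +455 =1427 / 4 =356.75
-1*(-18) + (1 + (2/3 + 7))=80/3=26.67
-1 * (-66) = 66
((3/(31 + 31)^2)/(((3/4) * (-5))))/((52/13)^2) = -1/76880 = -0.00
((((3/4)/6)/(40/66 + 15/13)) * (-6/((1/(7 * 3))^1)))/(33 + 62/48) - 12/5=-1653438/621365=-2.66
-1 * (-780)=780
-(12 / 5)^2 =-144 / 25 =-5.76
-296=-296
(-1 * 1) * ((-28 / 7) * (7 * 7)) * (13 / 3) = 2548 / 3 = 849.33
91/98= 0.93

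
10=10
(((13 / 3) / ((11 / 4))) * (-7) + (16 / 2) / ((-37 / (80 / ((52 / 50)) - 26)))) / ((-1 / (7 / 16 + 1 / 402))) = 123760145 / 12761892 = 9.70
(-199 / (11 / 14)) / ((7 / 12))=-434.18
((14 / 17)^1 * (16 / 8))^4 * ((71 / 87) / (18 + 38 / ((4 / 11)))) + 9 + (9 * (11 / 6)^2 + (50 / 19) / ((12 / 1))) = 36372723101 / 920401420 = 39.52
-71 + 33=-38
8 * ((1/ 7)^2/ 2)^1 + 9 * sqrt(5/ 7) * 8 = 4/ 49 + 72 * sqrt(35)/ 7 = 60.93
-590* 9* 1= -5310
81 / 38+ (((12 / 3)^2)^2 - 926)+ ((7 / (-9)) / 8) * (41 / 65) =-59392313 / 88920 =-667.93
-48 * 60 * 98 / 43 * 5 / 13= -1411200 / 559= -2524.51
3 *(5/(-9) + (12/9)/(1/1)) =2.33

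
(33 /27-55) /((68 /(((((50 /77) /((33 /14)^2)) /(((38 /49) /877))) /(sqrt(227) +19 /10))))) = -6.16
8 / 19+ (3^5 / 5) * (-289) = -1334273 / 95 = -14044.98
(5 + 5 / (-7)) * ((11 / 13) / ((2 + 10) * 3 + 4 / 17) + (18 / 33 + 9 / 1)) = 1149405 / 28028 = 41.01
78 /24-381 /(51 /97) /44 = -2472 /187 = -13.22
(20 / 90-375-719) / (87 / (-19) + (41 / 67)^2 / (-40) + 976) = -33584184160 / 29826962829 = -1.13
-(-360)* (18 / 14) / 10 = 324 / 7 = 46.29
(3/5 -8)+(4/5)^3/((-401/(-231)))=-7.11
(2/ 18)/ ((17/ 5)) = 5/ 153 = 0.03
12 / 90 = 2 / 15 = 0.13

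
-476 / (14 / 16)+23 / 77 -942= -114399 / 77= -1485.70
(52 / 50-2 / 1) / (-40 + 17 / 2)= 16 / 525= 0.03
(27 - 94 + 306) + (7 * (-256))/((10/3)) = -1493/5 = -298.60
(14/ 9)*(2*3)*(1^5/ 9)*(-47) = -1316/ 27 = -48.74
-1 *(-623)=623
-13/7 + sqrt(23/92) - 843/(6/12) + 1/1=-23609/14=-1686.36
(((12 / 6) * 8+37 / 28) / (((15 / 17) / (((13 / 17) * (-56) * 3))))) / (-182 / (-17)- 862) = 21437 / 7236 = 2.96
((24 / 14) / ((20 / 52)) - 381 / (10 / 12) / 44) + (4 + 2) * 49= 221811 / 770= 288.07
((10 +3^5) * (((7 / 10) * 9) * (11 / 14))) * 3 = 75141 / 20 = 3757.05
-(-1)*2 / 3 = 2 / 3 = 0.67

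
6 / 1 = 6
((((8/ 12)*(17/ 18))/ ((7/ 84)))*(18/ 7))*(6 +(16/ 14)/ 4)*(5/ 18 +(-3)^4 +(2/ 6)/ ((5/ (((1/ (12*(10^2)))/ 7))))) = 425570486/ 42875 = 9925.84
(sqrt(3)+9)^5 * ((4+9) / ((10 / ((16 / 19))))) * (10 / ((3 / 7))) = 17105088 * sqrt(3) / 19+39469248 / 19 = 3636638.39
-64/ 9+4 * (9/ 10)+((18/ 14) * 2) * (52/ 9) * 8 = 115.35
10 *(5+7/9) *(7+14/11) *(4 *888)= 56026880/33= 1697784.24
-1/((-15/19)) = 19/15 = 1.27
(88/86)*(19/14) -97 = -28779/301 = -95.61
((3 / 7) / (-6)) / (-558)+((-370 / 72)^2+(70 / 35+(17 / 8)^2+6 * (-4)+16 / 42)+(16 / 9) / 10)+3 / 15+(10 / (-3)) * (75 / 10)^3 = -7855188511 / 5624640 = -1396.57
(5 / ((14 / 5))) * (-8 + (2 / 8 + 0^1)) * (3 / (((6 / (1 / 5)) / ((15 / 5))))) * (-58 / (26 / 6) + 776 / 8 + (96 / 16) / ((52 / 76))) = -558465 / 1456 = -383.56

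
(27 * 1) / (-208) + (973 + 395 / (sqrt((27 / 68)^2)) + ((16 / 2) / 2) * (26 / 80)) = 55289099 / 28080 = 1968.99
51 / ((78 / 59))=1003 / 26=38.58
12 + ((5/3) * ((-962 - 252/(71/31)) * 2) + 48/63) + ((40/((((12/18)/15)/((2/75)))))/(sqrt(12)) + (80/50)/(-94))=-1247609684/350385 + 4 * sqrt(3)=-3553.75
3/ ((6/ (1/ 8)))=1/ 16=0.06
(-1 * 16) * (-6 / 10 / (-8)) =-6 / 5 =-1.20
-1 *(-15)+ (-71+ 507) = 451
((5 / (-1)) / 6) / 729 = -5 / 4374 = -0.00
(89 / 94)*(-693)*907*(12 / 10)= -167823117 / 235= -714140.92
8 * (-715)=-5720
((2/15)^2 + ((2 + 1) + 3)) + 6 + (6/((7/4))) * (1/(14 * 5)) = 133036/11025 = 12.07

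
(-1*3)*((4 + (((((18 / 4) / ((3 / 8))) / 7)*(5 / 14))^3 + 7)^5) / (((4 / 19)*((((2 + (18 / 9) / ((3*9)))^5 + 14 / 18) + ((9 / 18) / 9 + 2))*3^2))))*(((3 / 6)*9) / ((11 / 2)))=-364135486463079542060911420756009436361 / 586496817202268546968258010724758950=-620.87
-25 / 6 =-4.17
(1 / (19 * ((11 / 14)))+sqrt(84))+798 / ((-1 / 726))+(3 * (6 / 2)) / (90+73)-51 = -19738381570 / 34067+2 * sqrt(21) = -579389.71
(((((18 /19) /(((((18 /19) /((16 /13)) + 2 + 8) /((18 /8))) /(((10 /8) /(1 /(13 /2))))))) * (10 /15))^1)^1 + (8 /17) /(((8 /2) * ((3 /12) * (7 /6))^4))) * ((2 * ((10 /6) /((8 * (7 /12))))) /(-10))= -1157868459 /935444006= -1.24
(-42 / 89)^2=1764 / 7921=0.22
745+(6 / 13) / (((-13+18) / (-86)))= 47909 / 65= 737.06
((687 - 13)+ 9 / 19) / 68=12815 / 1292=9.92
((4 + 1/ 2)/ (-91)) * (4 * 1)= -18/ 91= -0.20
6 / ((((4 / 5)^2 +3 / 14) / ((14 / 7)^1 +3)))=10500 / 299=35.12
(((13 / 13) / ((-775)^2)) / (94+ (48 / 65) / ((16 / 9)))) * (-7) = -91 / 737207125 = -0.00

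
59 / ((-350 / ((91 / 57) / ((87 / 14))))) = -5369 / 123975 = -0.04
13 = 13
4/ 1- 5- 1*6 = -7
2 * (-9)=-18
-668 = -668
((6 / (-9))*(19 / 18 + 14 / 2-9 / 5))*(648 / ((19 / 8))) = -108096 / 95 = -1137.85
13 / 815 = 0.02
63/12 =21/4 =5.25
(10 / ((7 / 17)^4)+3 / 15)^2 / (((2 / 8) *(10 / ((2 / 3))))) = 23279270345868 / 720600125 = 32305.39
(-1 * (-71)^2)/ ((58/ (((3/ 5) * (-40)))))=60492/ 29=2085.93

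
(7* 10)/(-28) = -5/2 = -2.50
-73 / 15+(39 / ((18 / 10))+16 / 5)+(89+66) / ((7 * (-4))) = 405 / 28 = 14.46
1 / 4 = 0.25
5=5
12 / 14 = 6 / 7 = 0.86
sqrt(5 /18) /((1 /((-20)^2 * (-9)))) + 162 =162 - 600 * sqrt(10) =-1735.37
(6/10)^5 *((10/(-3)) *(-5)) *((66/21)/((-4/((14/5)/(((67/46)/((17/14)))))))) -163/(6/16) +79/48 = -435.40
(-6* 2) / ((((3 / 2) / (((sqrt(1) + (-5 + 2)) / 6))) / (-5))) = -40 / 3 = -13.33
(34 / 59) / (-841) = -34 / 49619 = -0.00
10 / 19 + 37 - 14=447 / 19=23.53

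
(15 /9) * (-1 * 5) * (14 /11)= -350 /33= -10.61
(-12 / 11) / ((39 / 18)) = -72 / 143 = -0.50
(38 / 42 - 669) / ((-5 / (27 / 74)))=12627 / 259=48.75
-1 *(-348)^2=-121104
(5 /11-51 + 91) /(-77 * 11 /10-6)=-4450 /9977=-0.45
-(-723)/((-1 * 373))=-723/373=-1.94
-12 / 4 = -3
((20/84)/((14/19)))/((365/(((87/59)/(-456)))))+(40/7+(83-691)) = -6101192861/10130064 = -602.29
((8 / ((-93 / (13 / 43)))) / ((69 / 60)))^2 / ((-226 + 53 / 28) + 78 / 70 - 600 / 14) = -6656000 / 3460045328361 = -0.00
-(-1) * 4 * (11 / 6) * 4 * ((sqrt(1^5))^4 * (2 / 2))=88 / 3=29.33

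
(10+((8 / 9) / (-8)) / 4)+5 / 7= 10.69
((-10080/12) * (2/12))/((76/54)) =-1890/19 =-99.47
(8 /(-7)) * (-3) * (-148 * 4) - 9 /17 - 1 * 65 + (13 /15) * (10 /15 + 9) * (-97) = -15571741 /5355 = -2907.89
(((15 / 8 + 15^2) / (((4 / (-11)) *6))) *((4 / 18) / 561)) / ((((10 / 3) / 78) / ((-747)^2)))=-292582719 / 544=-537835.88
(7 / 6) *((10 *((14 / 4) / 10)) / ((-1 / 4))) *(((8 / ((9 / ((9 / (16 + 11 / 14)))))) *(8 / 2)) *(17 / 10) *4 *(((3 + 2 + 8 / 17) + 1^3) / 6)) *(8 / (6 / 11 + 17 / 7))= -297493504 / 484335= -614.23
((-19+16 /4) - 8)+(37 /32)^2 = -22183 /1024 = -21.66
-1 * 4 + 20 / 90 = -34 / 9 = -3.78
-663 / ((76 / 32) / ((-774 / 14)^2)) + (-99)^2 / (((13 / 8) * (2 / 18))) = -9669891456 / 12103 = -798966.49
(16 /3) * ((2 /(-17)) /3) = -32 /153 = -0.21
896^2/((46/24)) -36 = 9632964/23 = 418824.52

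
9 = 9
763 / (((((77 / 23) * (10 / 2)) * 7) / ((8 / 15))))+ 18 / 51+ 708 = 69883502 / 98175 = 711.83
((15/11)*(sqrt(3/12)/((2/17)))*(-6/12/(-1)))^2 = 65025/7744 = 8.40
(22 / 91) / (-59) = -22 / 5369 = -0.00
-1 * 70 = -70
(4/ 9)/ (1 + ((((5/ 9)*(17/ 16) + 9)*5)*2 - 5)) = 0.00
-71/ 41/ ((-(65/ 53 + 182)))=3763/ 398151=0.01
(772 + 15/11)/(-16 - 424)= -8507/4840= -1.76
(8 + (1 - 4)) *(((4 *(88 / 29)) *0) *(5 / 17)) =0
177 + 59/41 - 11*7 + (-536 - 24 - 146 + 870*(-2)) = -96127/41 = -2344.56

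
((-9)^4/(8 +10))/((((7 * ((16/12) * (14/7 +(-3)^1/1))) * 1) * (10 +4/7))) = -2187/592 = -3.69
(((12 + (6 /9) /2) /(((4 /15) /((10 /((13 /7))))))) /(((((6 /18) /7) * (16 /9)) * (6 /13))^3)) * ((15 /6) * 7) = 9576706332375 /131072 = 73064470.92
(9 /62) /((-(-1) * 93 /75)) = 225 /1922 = 0.12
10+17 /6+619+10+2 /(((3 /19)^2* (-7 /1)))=79427 /126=630.37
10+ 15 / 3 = 15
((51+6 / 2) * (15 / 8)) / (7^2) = 405 / 196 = 2.07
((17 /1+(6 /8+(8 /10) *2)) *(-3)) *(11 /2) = -12771 /40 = -319.28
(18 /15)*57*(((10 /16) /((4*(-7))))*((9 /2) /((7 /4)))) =-1539 /392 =-3.93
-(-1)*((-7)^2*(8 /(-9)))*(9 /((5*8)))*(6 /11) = -294 /55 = -5.35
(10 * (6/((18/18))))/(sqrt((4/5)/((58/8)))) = 180.62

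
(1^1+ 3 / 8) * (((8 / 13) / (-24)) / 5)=-11 / 1560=-0.01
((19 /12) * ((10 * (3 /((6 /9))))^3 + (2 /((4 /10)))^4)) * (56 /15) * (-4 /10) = -1952440 /9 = -216937.78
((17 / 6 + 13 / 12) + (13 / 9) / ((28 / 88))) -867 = -216353 / 252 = -858.54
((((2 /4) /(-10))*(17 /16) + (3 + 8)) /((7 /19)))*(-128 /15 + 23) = 429.85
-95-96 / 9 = -317 / 3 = -105.67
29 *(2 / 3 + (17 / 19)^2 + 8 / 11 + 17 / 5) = 9663844 / 59565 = 162.24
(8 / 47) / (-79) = -8 / 3713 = -0.00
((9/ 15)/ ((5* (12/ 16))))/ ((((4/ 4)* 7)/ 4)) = 16/ 175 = 0.09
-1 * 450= -450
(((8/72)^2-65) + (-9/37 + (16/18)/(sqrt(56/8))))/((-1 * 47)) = 195497/140859-8 * sqrt(7)/2961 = 1.38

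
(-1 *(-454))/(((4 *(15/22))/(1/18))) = 2497/270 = 9.25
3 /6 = 1 /2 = 0.50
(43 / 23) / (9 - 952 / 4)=-43 / 5267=-0.01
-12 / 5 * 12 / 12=-12 / 5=-2.40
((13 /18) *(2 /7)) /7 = 13 /441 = 0.03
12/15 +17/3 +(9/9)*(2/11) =1097/165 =6.65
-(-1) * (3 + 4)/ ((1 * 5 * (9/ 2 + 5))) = 14/ 95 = 0.15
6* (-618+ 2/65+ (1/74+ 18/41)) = -365341401/98605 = -3705.10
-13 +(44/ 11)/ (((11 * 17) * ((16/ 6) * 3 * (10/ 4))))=-12154/ 935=-13.00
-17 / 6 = -2.83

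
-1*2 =-2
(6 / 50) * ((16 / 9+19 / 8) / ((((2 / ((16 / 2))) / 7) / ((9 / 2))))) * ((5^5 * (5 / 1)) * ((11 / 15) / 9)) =2877875 / 36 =79940.97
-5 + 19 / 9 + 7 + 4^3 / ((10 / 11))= 3353 / 45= 74.51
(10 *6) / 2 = 30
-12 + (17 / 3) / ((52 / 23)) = -1481 / 156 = -9.49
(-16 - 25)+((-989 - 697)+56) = -1671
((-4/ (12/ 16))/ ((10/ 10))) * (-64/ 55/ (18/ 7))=3584/ 1485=2.41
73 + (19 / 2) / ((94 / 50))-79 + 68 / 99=-2419 / 9306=-0.26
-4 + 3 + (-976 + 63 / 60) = -19519 / 20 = -975.95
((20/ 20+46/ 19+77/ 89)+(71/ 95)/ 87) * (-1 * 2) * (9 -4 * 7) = 6318398/ 38715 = 163.20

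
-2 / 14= -1 / 7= -0.14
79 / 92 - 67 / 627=43369 / 57684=0.75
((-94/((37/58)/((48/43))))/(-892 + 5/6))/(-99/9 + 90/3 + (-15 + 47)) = 523392/144620309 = 0.00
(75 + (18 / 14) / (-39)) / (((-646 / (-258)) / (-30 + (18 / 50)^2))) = -2347061346 / 2624375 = -894.33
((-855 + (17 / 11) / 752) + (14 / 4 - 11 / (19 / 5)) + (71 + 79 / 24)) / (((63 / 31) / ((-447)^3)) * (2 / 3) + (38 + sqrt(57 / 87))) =-28771505653869461777529270837 / 1400871339589845895654519340 + 104433777369708915149114103 * sqrt(551) / 5603485358359383582618077360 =-20.10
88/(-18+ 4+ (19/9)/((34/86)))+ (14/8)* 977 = 9007819/5300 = 1699.59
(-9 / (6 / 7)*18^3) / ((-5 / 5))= 61236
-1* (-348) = 348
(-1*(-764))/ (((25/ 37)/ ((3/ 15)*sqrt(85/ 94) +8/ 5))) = 14134*sqrt(7990)/ 5875 +226144/ 125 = 2024.20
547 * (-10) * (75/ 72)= -5697.92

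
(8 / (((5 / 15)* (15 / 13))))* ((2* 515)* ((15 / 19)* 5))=1606800 / 19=84568.42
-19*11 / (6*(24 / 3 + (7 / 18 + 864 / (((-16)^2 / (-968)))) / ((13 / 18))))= 209 / 27090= 0.01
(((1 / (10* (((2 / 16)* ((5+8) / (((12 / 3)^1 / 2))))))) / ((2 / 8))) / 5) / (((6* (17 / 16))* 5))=256 / 82875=0.00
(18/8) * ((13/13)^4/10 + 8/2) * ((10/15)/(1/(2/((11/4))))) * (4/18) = 164/165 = 0.99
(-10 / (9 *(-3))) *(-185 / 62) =-925 / 837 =-1.11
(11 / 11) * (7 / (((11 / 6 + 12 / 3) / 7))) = 42 / 5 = 8.40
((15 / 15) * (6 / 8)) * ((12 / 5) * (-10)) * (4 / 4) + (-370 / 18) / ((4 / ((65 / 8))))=-17209 / 288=-59.75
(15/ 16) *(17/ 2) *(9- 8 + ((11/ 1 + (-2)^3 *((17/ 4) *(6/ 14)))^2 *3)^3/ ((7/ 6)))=10085659222215/ 26353376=382708.43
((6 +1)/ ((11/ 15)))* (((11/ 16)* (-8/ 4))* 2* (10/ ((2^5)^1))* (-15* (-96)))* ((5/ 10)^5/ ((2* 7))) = -3375/ 128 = -26.37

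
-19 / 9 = -2.11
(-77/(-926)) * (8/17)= 308/7871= 0.04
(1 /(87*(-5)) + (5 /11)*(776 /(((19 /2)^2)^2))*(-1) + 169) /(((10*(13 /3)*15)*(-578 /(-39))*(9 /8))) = 210715186268 /13516226224875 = 0.02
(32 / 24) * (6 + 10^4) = 40024 / 3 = 13341.33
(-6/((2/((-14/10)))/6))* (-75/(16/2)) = -945/4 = -236.25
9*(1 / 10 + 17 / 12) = 273 / 20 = 13.65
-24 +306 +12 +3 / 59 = 17349 / 59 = 294.05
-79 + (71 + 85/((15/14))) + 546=1852/3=617.33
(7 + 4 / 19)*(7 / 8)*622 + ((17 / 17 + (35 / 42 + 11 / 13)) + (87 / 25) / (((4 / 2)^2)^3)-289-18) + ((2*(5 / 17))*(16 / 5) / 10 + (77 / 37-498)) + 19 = 3143.33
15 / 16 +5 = 95 / 16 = 5.94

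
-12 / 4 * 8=-24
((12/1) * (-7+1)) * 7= -504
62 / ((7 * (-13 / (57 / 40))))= -1767 / 1820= -0.97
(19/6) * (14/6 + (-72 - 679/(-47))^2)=10496.56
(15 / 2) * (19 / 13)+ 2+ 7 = 519 / 26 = 19.96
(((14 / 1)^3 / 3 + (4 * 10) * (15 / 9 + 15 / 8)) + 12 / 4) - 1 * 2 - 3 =3163 / 3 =1054.33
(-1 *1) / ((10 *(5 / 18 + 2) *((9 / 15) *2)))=-3 / 82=-0.04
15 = 15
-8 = -8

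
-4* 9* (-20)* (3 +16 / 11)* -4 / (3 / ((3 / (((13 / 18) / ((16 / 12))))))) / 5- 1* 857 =-799927 / 143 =-5593.90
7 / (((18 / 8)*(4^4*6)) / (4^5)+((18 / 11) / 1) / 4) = 616 / 333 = 1.85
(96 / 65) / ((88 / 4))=48 / 715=0.07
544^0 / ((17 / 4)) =4 / 17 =0.24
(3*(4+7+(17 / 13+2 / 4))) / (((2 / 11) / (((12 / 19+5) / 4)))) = 1175823 / 3952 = 297.53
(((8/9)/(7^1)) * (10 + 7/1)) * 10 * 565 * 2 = 1536800/63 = 24393.65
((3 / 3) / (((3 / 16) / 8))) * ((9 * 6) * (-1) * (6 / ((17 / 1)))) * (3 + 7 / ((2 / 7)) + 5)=-449280 / 17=-26428.24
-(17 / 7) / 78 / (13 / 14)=-0.03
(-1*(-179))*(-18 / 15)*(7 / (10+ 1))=-7518 / 55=-136.69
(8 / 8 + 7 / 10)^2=289 / 100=2.89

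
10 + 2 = 12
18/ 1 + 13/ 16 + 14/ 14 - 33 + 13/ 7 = -1269/ 112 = -11.33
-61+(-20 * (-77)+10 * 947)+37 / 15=164272 / 15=10951.47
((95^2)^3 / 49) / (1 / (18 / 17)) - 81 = 13231653963777 / 833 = 15884338491.93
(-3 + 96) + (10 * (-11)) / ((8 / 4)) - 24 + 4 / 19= 270 / 19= 14.21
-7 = -7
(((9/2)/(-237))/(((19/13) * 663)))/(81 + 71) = -1/7757168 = -0.00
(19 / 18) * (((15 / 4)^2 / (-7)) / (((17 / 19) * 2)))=-9025 / 7616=-1.19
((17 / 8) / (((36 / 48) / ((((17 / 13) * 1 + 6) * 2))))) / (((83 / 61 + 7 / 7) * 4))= 98515 / 22464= 4.39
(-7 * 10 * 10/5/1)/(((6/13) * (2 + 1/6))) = -140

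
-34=-34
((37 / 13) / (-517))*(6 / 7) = -222 / 47047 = -0.00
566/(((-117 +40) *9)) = -566/693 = -0.82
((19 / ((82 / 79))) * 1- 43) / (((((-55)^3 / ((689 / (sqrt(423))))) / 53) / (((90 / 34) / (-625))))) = -8873631 * sqrt(47) / 54502786250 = -0.00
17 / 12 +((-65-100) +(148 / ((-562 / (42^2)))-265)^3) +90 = -388283612.25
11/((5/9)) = 99/5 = 19.80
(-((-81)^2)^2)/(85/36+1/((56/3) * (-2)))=-43391094768/2353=-18440754.26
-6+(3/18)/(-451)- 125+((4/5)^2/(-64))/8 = -141796153/1082400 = -131.00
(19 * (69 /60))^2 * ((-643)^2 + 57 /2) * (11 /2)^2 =3821731019359 /640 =5971454717.75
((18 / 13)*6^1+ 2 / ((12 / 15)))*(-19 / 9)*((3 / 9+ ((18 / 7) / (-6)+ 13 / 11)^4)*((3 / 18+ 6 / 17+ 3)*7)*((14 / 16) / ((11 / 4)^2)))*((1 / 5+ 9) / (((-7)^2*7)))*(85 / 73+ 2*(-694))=308406834721497016013 / 194543384925744855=1585.29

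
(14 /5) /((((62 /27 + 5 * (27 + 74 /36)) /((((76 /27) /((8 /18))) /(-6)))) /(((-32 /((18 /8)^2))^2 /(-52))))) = 17432576 /1132833195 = 0.02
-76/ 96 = -19/ 24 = -0.79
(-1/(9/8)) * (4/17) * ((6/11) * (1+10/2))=-128/187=-0.68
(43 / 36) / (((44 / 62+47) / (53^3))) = 198453041 / 53244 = 3727.24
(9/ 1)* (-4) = -36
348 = 348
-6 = -6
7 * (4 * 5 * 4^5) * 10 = 1433600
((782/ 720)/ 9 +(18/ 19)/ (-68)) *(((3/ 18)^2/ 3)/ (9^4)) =111713/ 741551513760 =0.00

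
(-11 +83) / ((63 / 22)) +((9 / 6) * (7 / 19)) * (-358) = -22969 / 133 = -172.70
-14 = -14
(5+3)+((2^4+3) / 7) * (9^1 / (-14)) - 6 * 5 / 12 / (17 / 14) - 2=3659 / 1666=2.20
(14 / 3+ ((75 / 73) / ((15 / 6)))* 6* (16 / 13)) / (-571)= -21926 / 1625637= -0.01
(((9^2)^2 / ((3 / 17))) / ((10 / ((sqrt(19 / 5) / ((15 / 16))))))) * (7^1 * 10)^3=272051136 * sqrt(95)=2651626473.86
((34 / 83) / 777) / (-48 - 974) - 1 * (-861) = 28374169744 / 32954901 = 861.00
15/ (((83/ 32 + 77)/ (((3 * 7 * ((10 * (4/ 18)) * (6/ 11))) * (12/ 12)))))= 44800/ 9339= 4.80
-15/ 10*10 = -15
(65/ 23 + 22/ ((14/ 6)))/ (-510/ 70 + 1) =-1973/ 1012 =-1.95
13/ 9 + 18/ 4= 107/ 18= 5.94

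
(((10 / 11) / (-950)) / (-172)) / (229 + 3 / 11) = 1 / 41209480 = 0.00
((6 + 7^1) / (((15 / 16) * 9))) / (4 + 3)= 208 / 945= 0.22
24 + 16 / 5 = 136 / 5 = 27.20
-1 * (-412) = 412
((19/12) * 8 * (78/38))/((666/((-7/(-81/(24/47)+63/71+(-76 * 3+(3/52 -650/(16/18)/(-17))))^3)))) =179996151899013632/26501860341608286560315499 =0.00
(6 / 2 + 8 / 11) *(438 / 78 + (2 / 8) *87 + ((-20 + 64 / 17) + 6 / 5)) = 2234459 / 48620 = 45.96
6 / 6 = 1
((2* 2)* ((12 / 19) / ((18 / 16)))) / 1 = 128 / 57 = 2.25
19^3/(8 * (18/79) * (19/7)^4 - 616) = -1301008261/98076040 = -13.27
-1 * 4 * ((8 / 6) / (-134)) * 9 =24 / 67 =0.36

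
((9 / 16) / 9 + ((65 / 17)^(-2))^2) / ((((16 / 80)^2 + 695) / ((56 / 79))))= 134308727 / 1960289947200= 0.00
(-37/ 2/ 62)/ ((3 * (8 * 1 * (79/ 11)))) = -407/ 235104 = -0.00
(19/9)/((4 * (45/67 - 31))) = -1273/73152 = -0.02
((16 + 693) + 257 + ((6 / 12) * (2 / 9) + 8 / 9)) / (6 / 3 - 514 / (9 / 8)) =-8703 / 4094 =-2.13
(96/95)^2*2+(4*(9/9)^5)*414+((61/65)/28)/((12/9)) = 21787669707/13140400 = 1658.07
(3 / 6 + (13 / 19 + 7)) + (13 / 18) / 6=17041 / 2052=8.30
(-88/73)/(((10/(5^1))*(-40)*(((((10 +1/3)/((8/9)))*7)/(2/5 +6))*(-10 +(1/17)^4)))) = -117597568/992290932675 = -0.00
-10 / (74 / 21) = -105 / 37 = -2.84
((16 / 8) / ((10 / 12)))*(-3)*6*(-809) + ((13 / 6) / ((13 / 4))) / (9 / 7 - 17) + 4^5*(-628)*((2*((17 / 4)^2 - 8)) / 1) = -425926883 / 33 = -12906875.24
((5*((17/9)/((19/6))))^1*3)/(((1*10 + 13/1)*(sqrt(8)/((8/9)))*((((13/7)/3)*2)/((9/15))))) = 238*sqrt(2)/5681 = 0.06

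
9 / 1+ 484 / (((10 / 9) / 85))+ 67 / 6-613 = 218599 / 6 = 36433.17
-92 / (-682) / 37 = 46 / 12617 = 0.00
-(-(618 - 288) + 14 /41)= 329.66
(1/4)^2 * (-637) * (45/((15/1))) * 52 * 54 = -335380.50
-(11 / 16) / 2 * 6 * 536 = -1105.50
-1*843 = -843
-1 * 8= -8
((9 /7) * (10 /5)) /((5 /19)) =342 /35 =9.77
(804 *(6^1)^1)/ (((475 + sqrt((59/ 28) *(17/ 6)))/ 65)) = 25022088000/ 37903997 - 627120 *sqrt(42126)/ 37903997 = 656.75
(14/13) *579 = 8106/13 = 623.54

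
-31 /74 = -0.42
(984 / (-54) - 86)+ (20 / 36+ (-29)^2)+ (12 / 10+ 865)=24053 / 15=1603.53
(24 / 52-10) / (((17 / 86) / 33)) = -351912 / 221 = -1592.36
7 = 7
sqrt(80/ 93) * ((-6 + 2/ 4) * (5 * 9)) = -330 * sqrt(465)/ 31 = -229.55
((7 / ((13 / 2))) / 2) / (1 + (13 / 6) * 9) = 14 / 533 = 0.03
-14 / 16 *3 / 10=-21 / 80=-0.26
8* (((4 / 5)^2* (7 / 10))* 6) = 2688 / 125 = 21.50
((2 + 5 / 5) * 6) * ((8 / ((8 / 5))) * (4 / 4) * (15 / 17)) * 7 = 555.88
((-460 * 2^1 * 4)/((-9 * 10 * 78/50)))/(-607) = -9200/213057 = -0.04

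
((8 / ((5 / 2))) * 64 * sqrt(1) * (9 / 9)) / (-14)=-512 / 35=-14.63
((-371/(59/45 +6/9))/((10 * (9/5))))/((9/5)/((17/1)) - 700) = 157675/10589398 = 0.01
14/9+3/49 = 713/441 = 1.62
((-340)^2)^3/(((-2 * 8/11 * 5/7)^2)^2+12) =13576143243157264000000/115699123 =117340070444244.11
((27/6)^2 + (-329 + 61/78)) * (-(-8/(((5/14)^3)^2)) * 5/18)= -361741498048/1096875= -329792.82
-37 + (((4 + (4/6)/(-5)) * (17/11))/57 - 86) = -1155829/9405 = -122.90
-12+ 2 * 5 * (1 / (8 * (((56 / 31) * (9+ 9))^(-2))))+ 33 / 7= 8841549 / 6727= 1314.34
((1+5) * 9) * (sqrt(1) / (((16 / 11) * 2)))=297 / 16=18.56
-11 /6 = -1.83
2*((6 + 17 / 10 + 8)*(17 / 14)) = 2669 / 70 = 38.13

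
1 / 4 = 0.25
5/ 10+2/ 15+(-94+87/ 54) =-4129/ 45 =-91.76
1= 1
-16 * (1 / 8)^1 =-2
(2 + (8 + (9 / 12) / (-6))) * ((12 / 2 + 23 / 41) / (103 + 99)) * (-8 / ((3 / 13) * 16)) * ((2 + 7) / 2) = -828789 / 265024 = -3.13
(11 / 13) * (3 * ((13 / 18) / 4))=11 / 24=0.46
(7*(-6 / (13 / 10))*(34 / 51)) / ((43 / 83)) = -23240 / 559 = -41.57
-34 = -34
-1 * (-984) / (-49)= -984 / 49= -20.08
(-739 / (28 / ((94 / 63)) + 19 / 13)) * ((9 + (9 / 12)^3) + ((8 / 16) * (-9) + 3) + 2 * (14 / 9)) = -2869466795 / 7118784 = -403.08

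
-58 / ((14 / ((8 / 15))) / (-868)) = 28768 / 15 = 1917.87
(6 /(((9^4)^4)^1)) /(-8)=-1 /2470693585135788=-0.00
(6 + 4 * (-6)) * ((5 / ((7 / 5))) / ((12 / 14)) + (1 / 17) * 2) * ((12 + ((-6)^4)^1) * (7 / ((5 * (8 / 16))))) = -24007032 / 85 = -282435.67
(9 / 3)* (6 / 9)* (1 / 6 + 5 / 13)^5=0.10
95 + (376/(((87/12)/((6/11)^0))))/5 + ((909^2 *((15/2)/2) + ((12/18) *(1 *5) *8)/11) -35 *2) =59307042203/19140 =3098591.55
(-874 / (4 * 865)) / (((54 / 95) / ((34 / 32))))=-141151 / 298944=-0.47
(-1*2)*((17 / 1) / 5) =-34 / 5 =-6.80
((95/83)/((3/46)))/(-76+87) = 4370/2739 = 1.60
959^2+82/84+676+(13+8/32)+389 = 77343859/84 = 920760.23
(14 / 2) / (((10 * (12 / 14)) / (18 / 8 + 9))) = 147 / 16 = 9.19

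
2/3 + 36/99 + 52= 1750/33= 53.03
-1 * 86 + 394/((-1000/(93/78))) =-1124107/13000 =-86.47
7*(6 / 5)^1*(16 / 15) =224 / 25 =8.96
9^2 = 81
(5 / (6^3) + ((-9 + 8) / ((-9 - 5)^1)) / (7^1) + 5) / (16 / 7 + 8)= 53273 / 108864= 0.49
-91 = -91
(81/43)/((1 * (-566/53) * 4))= -4293/97352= -0.04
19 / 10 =1.90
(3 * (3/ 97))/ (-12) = -3/ 388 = -0.01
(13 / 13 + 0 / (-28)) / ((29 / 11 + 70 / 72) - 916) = -0.00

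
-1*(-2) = 2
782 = 782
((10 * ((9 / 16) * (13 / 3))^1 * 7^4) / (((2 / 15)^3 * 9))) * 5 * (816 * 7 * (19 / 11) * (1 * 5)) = 29772812671875 / 44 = 676654833451.70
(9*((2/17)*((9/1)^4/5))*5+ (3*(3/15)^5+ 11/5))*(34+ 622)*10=484355206912/10625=45586372.42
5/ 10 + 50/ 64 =1.28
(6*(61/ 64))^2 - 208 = -179503/ 1024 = -175.30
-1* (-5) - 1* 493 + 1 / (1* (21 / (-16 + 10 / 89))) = -130498 / 267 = -488.76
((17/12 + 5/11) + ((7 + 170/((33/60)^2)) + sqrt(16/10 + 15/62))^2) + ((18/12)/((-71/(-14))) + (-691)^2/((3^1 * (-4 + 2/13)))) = 68847 * sqrt(177010)/18755 + 909915152294603/3222484100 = 283908.94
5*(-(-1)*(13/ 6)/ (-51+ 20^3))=65/ 47694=0.00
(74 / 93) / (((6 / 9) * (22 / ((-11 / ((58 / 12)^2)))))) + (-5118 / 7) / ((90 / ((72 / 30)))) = -89070802 / 4562425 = -19.52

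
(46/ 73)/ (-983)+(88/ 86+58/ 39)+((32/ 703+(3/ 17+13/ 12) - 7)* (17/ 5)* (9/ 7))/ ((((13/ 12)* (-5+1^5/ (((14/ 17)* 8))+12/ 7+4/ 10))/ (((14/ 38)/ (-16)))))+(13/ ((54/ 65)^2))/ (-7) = -0.37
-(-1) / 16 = 1 / 16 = 0.06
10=10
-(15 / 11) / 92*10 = -75 / 506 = -0.15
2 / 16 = 1 / 8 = 0.12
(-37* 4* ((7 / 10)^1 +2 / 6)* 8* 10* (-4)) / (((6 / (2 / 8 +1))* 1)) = 91760 / 9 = 10195.56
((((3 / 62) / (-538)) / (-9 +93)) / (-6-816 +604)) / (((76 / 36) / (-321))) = -2889 / 3868495456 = -0.00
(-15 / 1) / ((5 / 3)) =-9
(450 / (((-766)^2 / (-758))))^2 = 7271825625 / 21517662721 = 0.34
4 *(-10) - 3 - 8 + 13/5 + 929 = 4403/5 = 880.60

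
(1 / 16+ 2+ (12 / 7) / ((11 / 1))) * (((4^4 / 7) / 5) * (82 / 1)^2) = 294027072 / 2695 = 109100.95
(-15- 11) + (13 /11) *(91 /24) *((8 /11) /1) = -8255 /363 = -22.74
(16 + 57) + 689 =762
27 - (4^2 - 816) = 827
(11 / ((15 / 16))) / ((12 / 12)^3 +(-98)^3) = -176 / 14117865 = -0.00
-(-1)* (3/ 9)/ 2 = 0.17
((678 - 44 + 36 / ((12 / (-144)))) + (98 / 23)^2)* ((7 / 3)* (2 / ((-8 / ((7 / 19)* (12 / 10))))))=-2853319 / 50255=-56.78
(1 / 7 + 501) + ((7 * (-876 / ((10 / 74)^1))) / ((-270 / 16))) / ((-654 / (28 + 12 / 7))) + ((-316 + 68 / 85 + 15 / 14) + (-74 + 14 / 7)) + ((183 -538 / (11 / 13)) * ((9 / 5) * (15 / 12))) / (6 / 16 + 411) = -119772491609 / 12429613350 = -9.64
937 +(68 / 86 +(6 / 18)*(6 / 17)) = 685611 / 731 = 937.91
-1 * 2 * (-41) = 82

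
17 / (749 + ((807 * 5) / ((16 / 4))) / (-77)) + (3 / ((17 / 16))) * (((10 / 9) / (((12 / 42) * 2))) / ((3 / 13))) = 825832588 / 34678521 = 23.81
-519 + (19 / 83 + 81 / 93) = -1332557 / 2573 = -517.90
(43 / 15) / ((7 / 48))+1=723 / 35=20.66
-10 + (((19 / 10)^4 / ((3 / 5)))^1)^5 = 37589895697545958193355601 / 7776000000000000000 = 4834091.52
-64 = -64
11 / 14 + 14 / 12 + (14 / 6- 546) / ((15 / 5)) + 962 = 49312 / 63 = 782.73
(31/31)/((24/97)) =97/24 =4.04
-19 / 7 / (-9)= 19 / 63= 0.30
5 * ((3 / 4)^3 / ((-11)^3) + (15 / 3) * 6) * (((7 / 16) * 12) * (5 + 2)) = 1878287355 / 340736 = 5512.44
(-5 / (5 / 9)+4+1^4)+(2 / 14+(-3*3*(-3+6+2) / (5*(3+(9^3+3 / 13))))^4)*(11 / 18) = -24986027317971128 / 6385881243989583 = -3.91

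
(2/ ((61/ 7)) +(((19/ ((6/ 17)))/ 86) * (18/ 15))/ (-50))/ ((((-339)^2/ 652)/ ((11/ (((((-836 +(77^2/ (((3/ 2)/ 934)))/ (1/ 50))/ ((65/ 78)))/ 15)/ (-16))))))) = -91702822/ 6322955419433865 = -0.00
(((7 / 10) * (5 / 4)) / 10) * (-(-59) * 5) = 413 / 16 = 25.81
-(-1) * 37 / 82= 37 / 82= 0.45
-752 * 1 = -752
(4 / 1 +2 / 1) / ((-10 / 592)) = -1776 / 5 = -355.20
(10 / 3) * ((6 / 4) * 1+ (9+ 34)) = 148.33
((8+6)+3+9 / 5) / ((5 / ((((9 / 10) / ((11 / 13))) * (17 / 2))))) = 93483 / 2750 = 33.99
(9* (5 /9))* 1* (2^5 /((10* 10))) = 8 /5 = 1.60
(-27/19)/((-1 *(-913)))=-27/17347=-0.00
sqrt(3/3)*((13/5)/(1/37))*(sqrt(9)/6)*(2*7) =3367/5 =673.40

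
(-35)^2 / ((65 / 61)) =14945 / 13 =1149.62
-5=-5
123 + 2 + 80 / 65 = 1641 / 13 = 126.23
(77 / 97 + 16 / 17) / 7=0.25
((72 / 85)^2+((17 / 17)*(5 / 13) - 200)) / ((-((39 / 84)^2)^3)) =9002425522040832 / 453358035325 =19857.21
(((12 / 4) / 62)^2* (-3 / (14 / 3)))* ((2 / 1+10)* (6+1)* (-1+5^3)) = -486 / 31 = -15.68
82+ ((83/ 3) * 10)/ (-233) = 56488/ 699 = 80.81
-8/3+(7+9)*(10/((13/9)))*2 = 8536/39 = 218.87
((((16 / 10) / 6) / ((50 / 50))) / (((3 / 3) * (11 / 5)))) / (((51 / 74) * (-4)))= -74 / 1683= -0.04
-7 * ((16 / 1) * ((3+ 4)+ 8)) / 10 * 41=-6888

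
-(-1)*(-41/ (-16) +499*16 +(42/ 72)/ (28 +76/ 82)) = 227330089/ 28464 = 7986.58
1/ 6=0.17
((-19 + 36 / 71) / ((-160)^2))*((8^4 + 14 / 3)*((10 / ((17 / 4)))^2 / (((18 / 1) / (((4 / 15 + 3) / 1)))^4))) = -46558049018663 / 2617113090960000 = -0.02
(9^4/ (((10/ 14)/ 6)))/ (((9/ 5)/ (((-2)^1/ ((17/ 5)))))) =-306180/ 17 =-18010.59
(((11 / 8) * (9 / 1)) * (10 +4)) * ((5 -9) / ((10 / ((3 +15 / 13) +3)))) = -64449 / 130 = -495.76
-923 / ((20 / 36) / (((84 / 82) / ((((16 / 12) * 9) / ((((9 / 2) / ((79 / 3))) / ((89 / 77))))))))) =-120891771 / 5765420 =-20.97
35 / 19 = 1.84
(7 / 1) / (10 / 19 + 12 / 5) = 665 / 278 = 2.39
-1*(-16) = 16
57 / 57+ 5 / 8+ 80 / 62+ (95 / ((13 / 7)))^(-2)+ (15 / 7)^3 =9792319109 / 767702600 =12.76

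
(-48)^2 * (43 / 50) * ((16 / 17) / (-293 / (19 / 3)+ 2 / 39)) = -587298816 / 14553275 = -40.36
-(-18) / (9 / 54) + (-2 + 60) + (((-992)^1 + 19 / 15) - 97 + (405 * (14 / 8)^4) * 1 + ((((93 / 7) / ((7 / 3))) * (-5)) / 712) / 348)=1397054802511 / 485640960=2876.72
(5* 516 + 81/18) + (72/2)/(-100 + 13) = 149877/58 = 2584.09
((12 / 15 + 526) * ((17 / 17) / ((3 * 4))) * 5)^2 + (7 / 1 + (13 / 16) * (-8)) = 192723 / 4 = 48180.75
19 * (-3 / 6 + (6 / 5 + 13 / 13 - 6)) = -817 / 10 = -81.70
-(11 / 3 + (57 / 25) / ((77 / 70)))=-947 / 165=-5.74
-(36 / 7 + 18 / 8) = -7.39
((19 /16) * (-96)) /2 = -57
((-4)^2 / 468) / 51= 4 / 5967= 0.00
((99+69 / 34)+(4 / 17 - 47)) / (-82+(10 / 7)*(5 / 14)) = -30135 / 45254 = -0.67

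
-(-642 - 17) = 659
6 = 6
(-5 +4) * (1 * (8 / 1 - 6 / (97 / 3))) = -758 / 97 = -7.81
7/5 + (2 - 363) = -1798/5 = -359.60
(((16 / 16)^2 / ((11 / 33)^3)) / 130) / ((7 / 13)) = 27 / 70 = 0.39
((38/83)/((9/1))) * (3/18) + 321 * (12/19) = 8632693/42579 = 202.75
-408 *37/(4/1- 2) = -7548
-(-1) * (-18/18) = -1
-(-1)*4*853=3412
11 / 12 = 0.92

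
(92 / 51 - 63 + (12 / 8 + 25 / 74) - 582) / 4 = -160.34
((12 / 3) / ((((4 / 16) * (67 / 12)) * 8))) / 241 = 24 / 16147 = 0.00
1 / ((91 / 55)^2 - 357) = -3025 / 1071644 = -0.00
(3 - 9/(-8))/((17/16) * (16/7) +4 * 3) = 231/808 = 0.29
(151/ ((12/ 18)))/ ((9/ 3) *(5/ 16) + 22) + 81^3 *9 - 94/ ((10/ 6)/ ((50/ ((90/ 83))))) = 5263196407/ 1101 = 4780378.21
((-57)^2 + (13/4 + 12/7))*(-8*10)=-1822220/7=-260317.14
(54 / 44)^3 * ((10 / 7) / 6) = 32805 / 74536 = 0.44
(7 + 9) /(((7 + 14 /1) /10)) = 160 /21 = 7.62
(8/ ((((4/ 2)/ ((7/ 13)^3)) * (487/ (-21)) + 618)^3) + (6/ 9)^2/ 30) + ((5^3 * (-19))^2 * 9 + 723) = 10581426859273762088012601949/ 208433879391635622720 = 50766348.01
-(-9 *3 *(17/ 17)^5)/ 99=3/ 11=0.27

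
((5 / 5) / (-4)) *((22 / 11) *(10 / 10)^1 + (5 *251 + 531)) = -447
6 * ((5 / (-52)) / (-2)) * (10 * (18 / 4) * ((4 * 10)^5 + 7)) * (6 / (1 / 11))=2280960155925 / 26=87729236766.35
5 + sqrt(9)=8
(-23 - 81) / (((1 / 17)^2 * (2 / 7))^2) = -106405754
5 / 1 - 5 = 0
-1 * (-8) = 8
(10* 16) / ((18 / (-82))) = -6560 / 9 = -728.89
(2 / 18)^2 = 1 / 81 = 0.01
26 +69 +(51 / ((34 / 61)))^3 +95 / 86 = 766156.98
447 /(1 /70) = 31290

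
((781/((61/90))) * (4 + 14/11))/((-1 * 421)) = -370620/25681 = -14.43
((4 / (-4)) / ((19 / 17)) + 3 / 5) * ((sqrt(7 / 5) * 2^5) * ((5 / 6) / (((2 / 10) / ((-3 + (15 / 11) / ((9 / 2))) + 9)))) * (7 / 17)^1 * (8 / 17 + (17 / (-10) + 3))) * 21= -687185408 * sqrt(35) / 906015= -4487.17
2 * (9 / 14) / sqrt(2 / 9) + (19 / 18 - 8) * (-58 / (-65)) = -725 / 117 + 27 * sqrt(2) / 14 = -3.47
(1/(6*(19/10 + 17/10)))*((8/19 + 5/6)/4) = 715/49248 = 0.01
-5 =-5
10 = 10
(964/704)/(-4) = -241/704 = -0.34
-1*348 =-348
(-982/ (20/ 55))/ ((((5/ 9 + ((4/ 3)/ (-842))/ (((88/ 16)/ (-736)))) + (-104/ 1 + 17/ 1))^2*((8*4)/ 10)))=-0.11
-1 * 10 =-10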